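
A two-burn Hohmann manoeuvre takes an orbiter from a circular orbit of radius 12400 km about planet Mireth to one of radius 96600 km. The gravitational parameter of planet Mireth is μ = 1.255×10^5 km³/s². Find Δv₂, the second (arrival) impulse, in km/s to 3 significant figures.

Δv₂ = 0.596 km/s

The Hohmann ellipse has a_t = (r₁ + r₂)/2 = 54500 km.
Circular speed at r = 96600 km: v_c = √(μ/r) = 1.1398 km/s.
Vis-viva on the transfer ellipse at r = 96600 km gives v_t = √[μ(2/r − 1/a_t)] = 0.54368 km/s.
Δv₂ = |v_t − v_c| = |0.54368 − 1.1398| = 0.5961 km/s.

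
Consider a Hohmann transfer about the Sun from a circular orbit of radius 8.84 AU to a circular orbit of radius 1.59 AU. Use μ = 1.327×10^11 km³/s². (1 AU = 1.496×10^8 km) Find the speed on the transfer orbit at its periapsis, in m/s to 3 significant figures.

In km: r₁ = 8.84 × 1.496×10^8 = 1.322464×10^9 km; r₂ = 1.59 × 1.496×10^8 = 2.37864×10^8 km.
The Hohmann ellipse has a_t = (r₁ + r₂)/2 = 7.80164×10^8 km.
At periapsis, r = 2.37864×10^8 km.
Vis-viva: v = √[μ(2/r − 1/a_t)] = √[1.327×10^11 × (2/2.37864×10^8 − 1/7.80164×10^8)] = 30.75 km/s.

v = 30800 m/s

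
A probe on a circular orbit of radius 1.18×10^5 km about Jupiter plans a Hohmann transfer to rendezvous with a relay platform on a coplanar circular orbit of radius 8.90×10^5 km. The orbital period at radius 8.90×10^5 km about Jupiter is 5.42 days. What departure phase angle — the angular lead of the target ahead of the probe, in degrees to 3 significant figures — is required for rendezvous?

φ = 103°

From Kepler's third law T² = 4π²r³/μ at r = 8.90×10^5 km, T = 5.42 days = 5.42 × 86400 s = 4.68288×10^5 s: μ = 4π²r³/T² = 1.26912×10^8 km³/s².
Transfer-ellipse semi-major axis a_t = (r₁ + r₂)/2 = (1.180×10^5 + 8.900×10^5)/2 = 5.040×10^5 km.
Transfer time t = π√(a_t³/μ) = 99780.1 s.
Target angular speed ω₂ = √(μ/r₂³) = 1.34174×10^-5 rad/s.
Angle swept by the target during transfer: ω₂·t = 1.3388 rad = 76.71°.
Arrival is 180° from departure on the ellipse, so φ = 180° − 76.71° = 103°.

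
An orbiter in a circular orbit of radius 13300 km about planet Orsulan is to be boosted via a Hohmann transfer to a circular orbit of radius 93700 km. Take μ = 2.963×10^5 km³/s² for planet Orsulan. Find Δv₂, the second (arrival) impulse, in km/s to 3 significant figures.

Δv₂ = 0.892 km/s

The Hohmann ellipse has a_t = (r₁ + r₂)/2 = 53500 km.
On the circular orbit at r = 93700 km, v_c = √(μ/r) = 1.77826 km/s.
Transfer-orbit speed at the same r (vis-viva, a = a_t): v_t = √[μ(2/r − 1/a_t)] = 0.886635 km/s.
Δv₂ = |v_t − v_c| = |0.886635 − 1.77826| = 0.8916 km/s.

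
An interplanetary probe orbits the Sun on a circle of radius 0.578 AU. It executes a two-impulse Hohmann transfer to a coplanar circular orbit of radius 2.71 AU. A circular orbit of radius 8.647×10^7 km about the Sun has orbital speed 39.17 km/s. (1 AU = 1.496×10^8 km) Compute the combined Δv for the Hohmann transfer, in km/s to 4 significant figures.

From the circular-orbit relation v² = μ/r at r = 8.647×10^7 km: μ = v²r = (39.17)² × 8.647×10^7 = 1.32670×10^11 km³/s².
In km: r₁ = 0.578 × 1.496×10^8 = 8.64688×10^7 km; r₂ = 2.71 × 1.496×10^8 = 4.05416×10^8 km.
Semi-major axis of the transfer orbit: a_t = (8.64688×10^7 + 4.05416×10^8)/2 = 2.459424×10^8 km.
Circular speed at r₁: v₁ = √(μ/r₁) = √(1.32670×10^11/8.64688×10^7) = 39.17 km/s.
Transfer-orbit speed at r₁ (vis-viva): v_p = √[μ(2/r₁ − 1/a_t)] = 50.29 km/s.
First burn Δv₁ = |v_p − v₁| = 11.12 km/s.
At r₂, v₂ = √(μ/r₂) = 18.090 km/s.
Transfer-orbit speed at r₂: v_a = √[μ(2/r₂ − 1/a_t)] = 10.726 km/s.
Second burn Δv₂ = |v₂ − v_a| = 7.364 km/s.
Δv = Δv₁ + Δv₂ = 11.12 + 7.364 = 18.48 km/s.

Δv = 18.48 km/s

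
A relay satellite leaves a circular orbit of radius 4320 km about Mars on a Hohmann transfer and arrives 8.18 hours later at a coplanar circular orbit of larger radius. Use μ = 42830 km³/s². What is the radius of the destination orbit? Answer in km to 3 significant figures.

Transfer time t = 8.18 hours = 29448 s, and t = π√(a_t³/μ).
So a_t = (μ t²/π²)^(1/3) = (42830 × (29448)² / π²)^(1/3) = 15554 km.
Since a_t = (r₁ + r₂)/2, r₂ = 2a_t − r₁ = 2×15554 − 4320 = 26788 km.

r₂ = 26800 km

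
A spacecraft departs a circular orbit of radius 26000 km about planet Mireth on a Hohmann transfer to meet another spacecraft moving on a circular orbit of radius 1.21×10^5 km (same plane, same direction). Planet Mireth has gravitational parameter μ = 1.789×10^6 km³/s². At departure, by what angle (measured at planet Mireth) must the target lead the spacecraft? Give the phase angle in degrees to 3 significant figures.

Transfer-ellipse semi-major axis a_t = (r₁ + r₂)/2 = (26000 + 1.210×10^5)/2 = 73500 km.
Transfer time t = π√(a_t³/μ) = 46800 s.
Target angular speed ω₂ = √(μ/r₂³) = 3.178×10^-5 rad/s.
Angle swept by the target during transfer: ω₂·t = 1.4873 rad = 85.22°.
The spacecraft traverses 180° on the transfer ellipse, so the target must lead by 180° − 85.22° = 94.8°.

φ = 94.8°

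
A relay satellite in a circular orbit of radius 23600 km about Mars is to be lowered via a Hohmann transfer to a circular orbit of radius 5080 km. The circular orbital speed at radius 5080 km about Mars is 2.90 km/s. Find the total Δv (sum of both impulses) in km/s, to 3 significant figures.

From the circular-orbit relation v² = μ/r at r = 5080 km: μ = v²r = (2.90)² × 5080 = 42722.8 km³/s².
The Hohmann ellipse has a_t = (r₁ + r₂)/2 = 14340 km.
At r₁ the circular-orbit speed is v₁ = √(μ/r₁) = 1.3455 km/s.
On the transfer ellipse at r₁, vis-viva gives v_a = √[μ(2/r₁ − 1/a_t)] = 0.80081 km/s.
First burn Δv₁ = |v_a − v₁| = 0.5447 km/s.
Circular speed at r₂: v₂ = √(μ/r₂) = 2.9000 km/s.
Transfer-orbit speed at r₂: v_p = √[μ(2/r₂ − 1/a_t)] = 3.7203 km/s.
Second burn Δv₂ = |v₂ − v_p| = 0.8203 km/s.
Total Δv = Δv₁ + Δv₂ = 1.365 km/s.

Δv = 1.36 km/s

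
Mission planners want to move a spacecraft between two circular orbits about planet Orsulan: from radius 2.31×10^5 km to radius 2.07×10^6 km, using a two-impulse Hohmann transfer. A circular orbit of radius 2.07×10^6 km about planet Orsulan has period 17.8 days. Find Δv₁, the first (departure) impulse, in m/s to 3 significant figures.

From Kepler's third law T² = 4π²r³/μ at r = 2.07×10^6 km, T = 17.8 days = 17.8 × 86400 s = 1.53792×10^6 s: μ = 4π²r³/T² = 1.48048×10^8 km³/s².
Transfer-ellipse semi-major axis a_t = (r₁ + r₂)/2 = (2.310×10^5 + 2.070×10^6)/2 = 1.1505×10^6 km.
Circular speed at r = 2.310×10^5 km: v_c = √(μ/r) = 25.316 km/s.
Vis-viva on the transfer ellipse at r = 2.310×10^5 km gives v_t = √[μ(2/r − 1/a_t)] = 33.958 km/s.
Δv₁ = |v_t − v_c| = |33.958 − 25.316| = 8.642 km/s.

Δv₁ = 8640 m/s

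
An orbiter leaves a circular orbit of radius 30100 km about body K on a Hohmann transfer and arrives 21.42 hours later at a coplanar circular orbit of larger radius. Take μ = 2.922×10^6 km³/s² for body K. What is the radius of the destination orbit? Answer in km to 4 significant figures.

r₂ = 2.114×10^5 km

Transfer time t = 21.42 hours = 77112 s, and t = π√(a_t³/μ).
So a_t = (μ t²/π²)^(1/3) = (2.922×10^6 × (77112)² / π²)^(1/3) = 1.2075×10^5 km.
Since a_t = (r₁ + r₂)/2, r₂ = 2a_t − r₁ = 2×1.2075×10^5 − 30100 = 2.114×10^5 km.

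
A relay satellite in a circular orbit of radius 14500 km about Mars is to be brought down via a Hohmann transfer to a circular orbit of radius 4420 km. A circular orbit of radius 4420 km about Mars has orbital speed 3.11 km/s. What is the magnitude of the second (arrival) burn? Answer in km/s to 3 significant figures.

From the circular-orbit relation v² = μ/r at r = 4420 km: μ = v²r = (3.11)² × 4420 = 42750.7 km³/s².
Transfer-ellipse semi-major axis a_t = (r₁ + r₂)/2 = (14500 + 4420)/2 = 9460 km.
On the circular orbit at r = 4420 km, v_c = √(μ/r) = 3.1100 km/s.
Vis-viva on the transfer ellipse at r = 4420 km gives v_t = √[μ(2/r − 1/a_t)] = 3.8503 km/s.
Δv₂ = |v_t − v_c| = |3.8503 − 3.1100| = 0.7403 km/s.

Δv₂ = 0.740 km/s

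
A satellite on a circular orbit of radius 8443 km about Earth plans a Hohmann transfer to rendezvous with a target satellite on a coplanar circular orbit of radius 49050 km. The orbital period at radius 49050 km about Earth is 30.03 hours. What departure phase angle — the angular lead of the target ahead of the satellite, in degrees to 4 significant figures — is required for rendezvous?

From Kepler's third law T² = 4π²r³/μ at r = 49050 km, T = 30.03 hours = 30.03 × 3600 s = 1.08108×10^5 s: μ = 4π²r³/T² = 3.98622×10^5 km³/s².
Semi-major axis of the transfer orbit: a_t = (8443 + 49050)/2 = 28746.5 km.
The half-period of the transfer ellipse is t = π√(a_t³/μ) = 24252 s.
Target angular speed ω₂ = √(μ/r₂³) = 5.8120×10^-5 rad/s.
Angle swept by the target during transfer: ω₂·t = 1.4095 rad = 80.76°.
The satellite traverses 180° on the transfer ellipse, so the target must lead by 180° − 80.76° = 99.24°.

φ = 99.24°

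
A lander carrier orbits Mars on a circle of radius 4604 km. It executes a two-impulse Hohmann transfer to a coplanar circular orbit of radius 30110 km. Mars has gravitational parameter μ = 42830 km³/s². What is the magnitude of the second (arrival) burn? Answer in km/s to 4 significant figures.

The Hohmann ellipse has a_t = (r₁ + r₂)/2 = 17357 km.
Circular speed at r = 30110 km: v_c = √(μ/r) = 1.1927 km/s.
Vis-viva on the transfer ellipse at r = 30110 km gives v_t = √[μ(2/r − 1/a_t)] = 0.61426 km/s.
Δv₂ = |v_t − v_c| = |0.61426 − 1.1927| = 0.5784 km/s.

Δv₂ = 0.5784 km/s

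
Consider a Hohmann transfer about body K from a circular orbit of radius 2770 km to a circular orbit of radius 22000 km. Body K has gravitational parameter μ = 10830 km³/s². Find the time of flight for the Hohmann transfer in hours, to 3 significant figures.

Transfer-ellipse semi-major axis a_t = (r₁ + r₂)/2 = (2770 + 22000)/2 = 12385 km.
Half the transfer-orbit period gives t = π√(a_t³/μ) = 41610 s.
Converting: 41610 s ÷ 3600 s/hour = 11.6 hours.

t = 11.6 hours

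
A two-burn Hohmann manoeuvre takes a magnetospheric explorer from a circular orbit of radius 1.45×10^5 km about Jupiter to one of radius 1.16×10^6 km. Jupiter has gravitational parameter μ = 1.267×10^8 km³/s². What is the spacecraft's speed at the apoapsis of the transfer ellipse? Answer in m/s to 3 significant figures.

v = 4930 m/s

The Hohmann ellipse has a_t = (r₁ + r₂)/2 = 6.525×10^5 km.
The apoapsis of the transfer ellipse is at r = 1.160×10^6 km.
Applying v² = μ(2/r − 1/a_t): v = 4.927 km/s.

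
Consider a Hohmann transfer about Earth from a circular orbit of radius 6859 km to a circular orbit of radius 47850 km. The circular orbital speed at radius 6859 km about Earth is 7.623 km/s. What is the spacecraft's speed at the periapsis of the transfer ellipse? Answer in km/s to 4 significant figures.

v = 10.08 km/s

From the circular-orbit relation v² = μ/r at r = 6859 km: μ = v²r = (7.623)² × 6859 = 3.98577×10^5 km³/s².
Semi-major axis of the transfer orbit: a_t = (6859 + 47850)/2 = 27354.5 km.
The periapsis of the transfer ellipse is at r = 6859 km.
Vis-viva: v = √[μ(2/r − 1/a_t)] = √[3.98577×10^5 × (2/6859 − 1/27354.5)] = 10.08 km/s.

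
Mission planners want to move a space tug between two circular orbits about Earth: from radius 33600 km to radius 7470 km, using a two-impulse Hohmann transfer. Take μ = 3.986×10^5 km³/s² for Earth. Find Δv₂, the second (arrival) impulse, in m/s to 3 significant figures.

The Hohmann ellipse has a_t = (r₁ + r₂)/2 = 20535 km.
Circular speed at r = 7470 km: v_c = √(μ/r) = 7.305 km/s.
Vis-viva on the transfer ellipse at r = 7470 km gives v_t = √[μ(2/r − 1/a_t)] = 9.344 km/s.
Δv₂ = |v_t − v_c| = |9.344 − 7.305| = 2.039 km/s.

Δv₂ = 2040 m/s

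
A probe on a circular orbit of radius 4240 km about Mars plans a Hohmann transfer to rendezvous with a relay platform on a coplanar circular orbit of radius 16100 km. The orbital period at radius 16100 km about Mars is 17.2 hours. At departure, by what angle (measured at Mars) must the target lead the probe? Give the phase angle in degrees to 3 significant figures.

φ = 89.6°

From Kepler's third law T² = 4π²r³/μ at r = 16100 km, T = 17.2 hours = 17.2 × 3600 s = 61920 s: μ = 4π²r³/T² = 42971.0 km³/s².
The Hohmann ellipse has a_t = (r₁ + r₂)/2 = 10170 km.
The half-period of the transfer ellipse is t = π√(a_t³/μ) = 15543.3 s.
Target angular speed ω₂ = √(μ/r₂³) = 1.01473×10^-4 rad/s.
Angle swept by the target during transfer: ω₂·t = 1.5772 rad = 90.37°.
The probe traverses 180° on the transfer ellipse, so the target must lead by 180° − 90.37° = 89.6°.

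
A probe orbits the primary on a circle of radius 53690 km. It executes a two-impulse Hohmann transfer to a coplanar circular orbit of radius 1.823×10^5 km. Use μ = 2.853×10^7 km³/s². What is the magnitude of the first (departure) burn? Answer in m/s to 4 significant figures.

Δv₁ = 5601 m/s

Transfer-ellipse semi-major axis a_t = (r₁ + r₂)/2 = (53690 + 1.823×10^5)/2 = 1.17995×10^5 km.
On the circular orbit at r = 53690 km, v_c = √(μ/r) = 23.052 km/s.
Transfer-orbit speed at the same r (vis-viva, a = a_t): v_t = √[μ(2/r − 1/a_t)] = 28.653 km/s.
Δv₁ = |v_t − v_c| = |28.653 − 23.052| = 5.601 km/s.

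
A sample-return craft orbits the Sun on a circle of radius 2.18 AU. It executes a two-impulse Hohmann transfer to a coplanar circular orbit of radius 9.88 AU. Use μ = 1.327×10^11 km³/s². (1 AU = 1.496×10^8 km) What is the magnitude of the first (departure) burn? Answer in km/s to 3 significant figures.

In km: r₁ = 2.18 × 1.496×10^8 = 3.26128×10^8 km; r₂ = 9.88 × 1.496×10^8 = 1.478048×10^9 km.
Semi-major axis of the transfer orbit: a_t = (3.26128×10^8 + 1.478048×10^9)/2 = 9.02088×10^8 km.
On the circular orbit at r = 3.26128×10^8 km, v_c = √(μ/r) = 20.1716 km/s.
Transfer-orbit speed at the same r (vis-viva, a = a_t): v_t = √[μ(2/r − 1/a_t)] = 25.8203 km/s.
Δv₁ = |v_t − v_c| = |25.8203 − 20.1716| = 5.649 km/s.

Δv₁ = 5.65 km/s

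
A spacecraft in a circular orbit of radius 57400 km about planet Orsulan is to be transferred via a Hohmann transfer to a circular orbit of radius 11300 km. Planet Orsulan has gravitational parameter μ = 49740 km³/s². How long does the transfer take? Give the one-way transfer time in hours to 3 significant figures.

The Hohmann ellipse has a_t = (r₁ + r₂)/2 = 34350 km.
Half the transfer-orbit period gives t = π√(a_t³/μ) = 89680 s.
Converting: 89680 s ÷ 3600 s/hour = 24.9 hours.

t = 24.9 hours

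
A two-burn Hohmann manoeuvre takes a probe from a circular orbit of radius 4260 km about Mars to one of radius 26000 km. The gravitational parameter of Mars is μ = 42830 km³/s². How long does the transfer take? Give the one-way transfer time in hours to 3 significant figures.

Semi-major axis of the transfer orbit: a_t = (4260 + 26000)/2 = 15130 km.
By Kepler's third law the transfer-orbit period is T = 2π√(a_t³/μ), so t = T/2 = 28250 s.
Converting: 28250 s ÷ 3600 s/hour = 7.85 hours.

t = 7.85 hours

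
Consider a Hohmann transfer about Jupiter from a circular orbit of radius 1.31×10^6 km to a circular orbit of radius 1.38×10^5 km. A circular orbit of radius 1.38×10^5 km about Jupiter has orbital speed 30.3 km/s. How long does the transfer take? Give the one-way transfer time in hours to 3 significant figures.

From the circular-orbit relation v² = μ/r at r = 1.38×10^5 km: μ = v²r = (30.3)² × 1.38×10^5 = 1.26696×10^8 km³/s².
The Hohmann ellipse has a_t = (r₁ + r₂)/2 = 7.240×10^5 km.
By Kepler's third law the transfer-orbit period is T = 2π√(a_t³/μ), so t = T/2 = 1.7194×10^5 s.
Converting: 1.7194×10^5 s ÷ 3600 s/hour = 47.8 hours.

t = 47.8 hours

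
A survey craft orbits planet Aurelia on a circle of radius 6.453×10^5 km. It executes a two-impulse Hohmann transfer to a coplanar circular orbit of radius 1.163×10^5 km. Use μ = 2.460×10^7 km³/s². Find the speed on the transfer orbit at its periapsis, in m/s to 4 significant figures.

The Hohmann ellipse has a_t = (r₁ + r₂)/2 = 3.808×10^5 km.
The periapsis of the transfer ellipse is at r = 1.163×10^5 km.
From the vis-viva equation, v = √[μ(2/r − 1/a_t)] = 18.93 km/s.

v = 18930 m/s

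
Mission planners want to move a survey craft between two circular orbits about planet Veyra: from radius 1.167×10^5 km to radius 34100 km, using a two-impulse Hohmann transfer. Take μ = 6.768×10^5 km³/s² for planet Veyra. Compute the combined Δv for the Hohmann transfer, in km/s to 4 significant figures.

The Hohmann ellipse has a_t = (r₁ + r₂)/2 = 75400 km.
At r₁ the circular-orbit speed is v₁ = √(μ/r₁) = 2.4082 km/s.
On the transfer ellipse at r₁, vis-viva equation gives v_a = √[μ(2/r₁ − 1/a_t)] = 1.6195 km/s.
First burn Δv₁ = |v_a − v₁| = 0.7887 km/s.
Circular speed at r₂: v₂ = √(μ/r₂) = 4.455 km/s.
Transfer-orbit speed at r₂: v_p = √[μ(2/r₂ − 1/a_t)] = 5.542 km/s.
Second burn Δv₂ = |v₂ − v_p| = 1.087 km/s.
Δv = Δv₁ + Δv₂ = 0.7887 + 1.087 = 1.876 km/s.

Δv = 1.876 km/s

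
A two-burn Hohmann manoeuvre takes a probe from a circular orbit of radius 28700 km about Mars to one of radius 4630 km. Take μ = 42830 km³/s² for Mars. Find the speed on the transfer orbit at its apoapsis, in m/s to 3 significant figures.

v = 644 m/s

The Hohmann ellipse has a_t = (r₁ + r₂)/2 = 16665 km.
The apoapsis of the transfer ellipse is at r = 28700 km.
Vis-viva: v = √[μ(2/r − 1/a_t)] = √[42830 × (2/28700 − 1/16665)] = 0.6439 km/s.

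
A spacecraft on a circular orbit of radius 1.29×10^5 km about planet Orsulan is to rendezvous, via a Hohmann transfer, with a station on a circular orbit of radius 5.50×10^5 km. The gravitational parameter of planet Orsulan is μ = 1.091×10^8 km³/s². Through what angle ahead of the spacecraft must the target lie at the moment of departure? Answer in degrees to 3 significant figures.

φ = 92.7°

The Hohmann ellipse has a_t = (r₁ + r₂)/2 = 3.395×10^5 km.
Transfer time t = π√(a_t³/μ) = 59497.3 s.
The target's mean motion on its circular orbit is ω₂ = √(μ/r₂³) = 2.56076×10^-5 rad/s.
Angle swept by the target during transfer: ω₂·t = 1.52358 rad = 87.29°.
The spacecraft traverses 180° on the transfer ellipse, so the target must lead by 180° − 87.29° = 92.7°.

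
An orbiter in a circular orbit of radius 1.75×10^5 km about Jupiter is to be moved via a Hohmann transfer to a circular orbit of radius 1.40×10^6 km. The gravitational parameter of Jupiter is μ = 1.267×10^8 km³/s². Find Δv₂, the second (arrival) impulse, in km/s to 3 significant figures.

The Hohmann ellipse has a_t = (r₁ + r₂)/2 = 7.875×10^5 km.
On the circular orbit at r = 1.400×10^6 km, v_c = √(μ/r) = 9.5131 km/s.
Transfer-orbit speed at the same r (vis-viva, a = a_t): v_t = √[μ(2/r − 1/a_t)] = 4.4845 km/s.
Δv₂ = |v_t − v_c| = |4.4845 − 9.5131| = 5.029 km/s.

Δv₂ = 5.03 km/s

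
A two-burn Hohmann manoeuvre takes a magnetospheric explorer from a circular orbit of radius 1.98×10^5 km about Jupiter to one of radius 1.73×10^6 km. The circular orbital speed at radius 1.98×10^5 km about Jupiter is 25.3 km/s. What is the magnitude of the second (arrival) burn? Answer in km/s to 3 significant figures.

From the circular-orbit relation v² = μ/r at r = 1.98×10^5 km: μ = v²r = (25.3)² × 1.98×10^5 = 1.26738×10^8 km³/s².
Transfer-ellipse semi-major axis a_t = (r₁ + r₂)/2 = (1.980×10^5 + 1.730×10^6)/2 = 9.640×10^5 km.
On the circular orbit at r = 1.730×10^6 km, v_c = √(μ/r) = 8.559 km/s.
Transfer-orbit speed at the same r (vis-viva, a = a_t): v_t = √[μ(2/r − 1/a_t)] = 3.879 km/s.
Δv₂ = |v_t − v_c| = |3.879 − 8.559| = 4.680 km/s.

Δv₂ = 4.68 km/s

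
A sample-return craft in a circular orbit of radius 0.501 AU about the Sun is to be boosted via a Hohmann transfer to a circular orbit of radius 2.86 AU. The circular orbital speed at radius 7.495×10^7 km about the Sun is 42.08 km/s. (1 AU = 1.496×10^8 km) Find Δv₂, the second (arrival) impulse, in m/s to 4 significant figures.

Δv₂ = 7996 m/s

From the circular-orbit relation v² = μ/r at r = 7.495×10^7 km: μ = v²r = (42.08)² × 7.495×10^7 = 1.32716×10^11 km³/s².
In km: r₁ = 0.501 × 1.496×10^8 = 7.49496×10^7 km; r₂ = 2.86 × 1.496×10^8 = 4.27856×10^8 km.
Semi-major axis of the transfer orbit: a_t = (7.49496×10^7 + 4.27856×10^8)/2 = 2.514028×10^8 km.
Circular speed at r = 4.27856×10^8 km: v_c = √(μ/r) = 17.612 km/s.
Transfer-orbit speed at the same r (vis-viva, a = a_t): v_t = √[μ(2/r − 1/a_t)] = 9.6164 km/s.
Δv₂ = |v_t − v_c| = |9.6164 − 17.612| = 7.996 km/s.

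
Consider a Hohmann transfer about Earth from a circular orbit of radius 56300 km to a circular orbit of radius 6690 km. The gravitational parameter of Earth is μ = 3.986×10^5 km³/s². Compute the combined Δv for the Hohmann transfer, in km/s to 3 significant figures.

Semi-major axis of the transfer orbit: a_t = (56300 + 6690)/2 = 31495 km.
Circular speed at r₁: v₁ = √(μ/r₁) = √(3.986×10^5/56300) = 2.6608 km/s.
Transfer-orbit speed at r₁ (v² = μ(2/r − 1/a)): v_a = √[μ(2/r₁ − 1/a_t)] = 1.2263 km/s.
First burn Δv₁ = |v_a − v₁| = 1.4345 km/s.
Circular speed at r₂: v₂ = √(μ/r₂) = 7.71890 km/s.
Transfer-orbit speed at r₂: v_p = √[μ(2/r₂ − 1/a_t)] = 10.3202 km/s.
Second burn Δv₂ = |v₂ − v_p| = 2.6013 km/s.
Total Δv = Δv₁ + Δv₂ = 4.036 km/s.

Δv = 4.04 km/s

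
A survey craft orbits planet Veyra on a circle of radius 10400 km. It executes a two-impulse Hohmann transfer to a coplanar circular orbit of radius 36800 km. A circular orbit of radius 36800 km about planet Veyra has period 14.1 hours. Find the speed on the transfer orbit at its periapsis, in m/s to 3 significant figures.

From Kepler's third law T² = 4π²r³/μ at r = 36800 km, T = 14.1 hours = 14.1 × 3600 s = 50760 s: μ = 4π²r³/T² = 7.63590×10^5 km³/s².
Semi-major axis of the transfer orbit: a_t = (10400 + 36800)/2 = 23600 km.
The periapsis of the transfer ellipse is at r = 10400 km.
From the vis-viva equation, v = √[μ(2/r − 1/a_t)] = 10.70 km/s.

v = 10700 m/s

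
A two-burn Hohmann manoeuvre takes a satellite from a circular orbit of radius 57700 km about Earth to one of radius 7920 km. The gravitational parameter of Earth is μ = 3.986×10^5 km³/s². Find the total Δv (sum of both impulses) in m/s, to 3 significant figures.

Δv = 3650 m/s

The Hohmann ellipse has a_t = (r₁ + r₂)/2 = 32810 km.
Circular speed at r₁: v₁ = √(μ/r₁) = √(3.986×10^5/57700) = 2.628 km/s.
Transfer-orbit speed at r₁ (vis-viva equation): v_a = √[μ(2/r₁ − 1/a_t)] = 1.291 km/s.
First burn Δv₁ = |v_a − v₁| = 1.337 km/s.
Circular speed at r₂: v₂ = √(μ/r₂) = 7.094 km/s.
Transfer-orbit speed at r₂: v_p = √[μ(2/r₂ − 1/a_t)] = 9.408 km/s.
Second burn Δv₂ = |v₂ − v_p| = 2.314 km/s.
Δv = Δv₁ + Δv₂ = 1.337 + 2.314 = 3.651 km/s.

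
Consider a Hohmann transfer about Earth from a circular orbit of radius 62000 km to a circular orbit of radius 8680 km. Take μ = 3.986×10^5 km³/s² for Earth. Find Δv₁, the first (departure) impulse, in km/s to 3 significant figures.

Δv₁ = 1.28 km/s

Transfer-ellipse semi-major axis a_t = (r₁ + r₂)/2 = (62000 + 8680)/2 = 35340 km.
Circular speed at r = 62000 km: v_c = √(μ/r) = 2.536 km/s.
Transfer-orbit speed at the same r (vis-viva, a = a_t): v_t = √[μ(2/r − 1/a_t)] = 1.257 km/s.
Δv₁ = |v_t − v_c| = |1.257 − 2.536| = 1.279 km/s.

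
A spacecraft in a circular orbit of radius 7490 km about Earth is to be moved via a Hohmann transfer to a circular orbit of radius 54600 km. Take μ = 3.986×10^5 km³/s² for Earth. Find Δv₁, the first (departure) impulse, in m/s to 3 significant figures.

The Hohmann ellipse has a_t = (r₁ + r₂)/2 = 31045 km.
Circular speed at r = 7490 km: v_c = √(μ/r) = 7.295 km/s.
Transfer-orbit speed at the same r (vis-viva, a = a_t): v_t = √[μ(2/r − 1/a_t)] = 9.674 km/s.
Δv₁ = |v_t − v_c| = |9.674 − 7.295| = 2.379 km/s.

Δv₁ = 2380 m/s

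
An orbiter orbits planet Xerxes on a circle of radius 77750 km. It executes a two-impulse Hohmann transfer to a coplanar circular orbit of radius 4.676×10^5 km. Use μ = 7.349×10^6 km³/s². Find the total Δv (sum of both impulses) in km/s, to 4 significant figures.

Δv = 4.857 km/s

Semi-major axis of the transfer orbit: a_t = (77750 + 4.676×10^5)/2 = 2.72675×10^5 km.
Circular speed at r₁: v₁ = √(μ/r₁) = √(7.349×10^6/77750) = 9.72219 km/s.
Transfer-orbit speed at r₁ (v² = μ(2/r − 1/a)): v_p = √[μ(2/r₁ − 1/a_t)] = 12.7315 km/s.
First burn Δv₁ = |v_p − v₁| = 3.0093 km/s.
Circular speed at r₂: v₂ = √(μ/r₂) = 3.9644 km/s.
Transfer-orbit speed at r₂: v_a = √[μ(2/r₂ − 1/a_t)] = 2.1169 km/s.
Second burn Δv₂ = |v₂ − v_a| = 1.8475 km/s.
Δv = Δv₁ + Δv₂ = 3.0093 + 1.8475 = 4.857 km/s.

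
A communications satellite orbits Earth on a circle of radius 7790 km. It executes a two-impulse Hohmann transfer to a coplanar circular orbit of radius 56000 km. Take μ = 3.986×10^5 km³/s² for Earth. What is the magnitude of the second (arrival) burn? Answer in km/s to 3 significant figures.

Semi-major axis of the transfer orbit: a_t = (7790 + 56000)/2 = 31895 km.
Circular speed at r = 56000 km: v_c = √(μ/r) = 2.668 km/s.
Transfer-orbit speed at the same r (vis-viva, a = a_t): v_t = √[μ(2/r − 1/a_t)] = 1.319 km/s.
Δv₂ = |v_t − v_c| = |1.319 − 2.668| = 1.349 km/s.

Δv₂ = 1.35 km/s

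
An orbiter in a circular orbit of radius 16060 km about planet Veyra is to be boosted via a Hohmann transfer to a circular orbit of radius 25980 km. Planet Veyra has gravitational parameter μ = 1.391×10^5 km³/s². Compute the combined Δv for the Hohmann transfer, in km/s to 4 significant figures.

Δv = 0.6202 km/s

Semi-major axis of the transfer orbit: a_t = (16060 + 25980)/2 = 21020 km.
Circular speed at r₁: v₁ = √(μ/r₁) = √(1.391×10^5/16060) = 2.9430 km/s.
Transfer-orbit speed at r₁ (vis-viva equation): v_p = √[μ(2/r₁ − 1/a_t)] = 3.2719 km/s.
First burn Δv₁ = |v_p − v₁| = 0.3289 km/s.
Circular speed at r₂: v₂ = √(μ/r₂) = 2.3139 km/s.
Transfer-orbit speed at r₂: v_a = √[μ(2/r₂ − 1/a_t)] = 2.0226 km/s.
Second burn Δv₂ = |v₂ − v_a| = 0.2913 km/s.
Total Δv = Δv₁ + Δv₂ = 0.6202 km/s.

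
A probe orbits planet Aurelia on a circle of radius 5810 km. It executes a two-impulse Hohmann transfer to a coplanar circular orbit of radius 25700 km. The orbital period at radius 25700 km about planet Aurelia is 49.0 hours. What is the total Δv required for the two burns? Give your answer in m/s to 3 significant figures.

Δv = 893 m/s

From Kepler's third law T² = 4π²r³/μ at r = 25700 km, T = 49.0 hours = 49.0 × 3600 s = 1.764×10^5 s: μ = 4π²r³/T² = 21535.8 km³/s².
Transfer-ellipse semi-major axis a_t = (r₁ + r₂)/2 = (5810 + 25700)/2 = 15755 km.
At r₁ the circular-orbit speed is v₁ = √(μ/r₁) = 1.9253 km/s.
On the transfer ellipse at r₁, v² = μ(2/r − 1/a) gives v_p = √[μ(2/r₁ − 1/a_t)] = 2.4590 km/s.
First burn Δv₁ = |v_p − v₁| = 0.5337 km/s.
At r₂, v₂ = √(μ/r₂) = 0.9154 km/s.
Transfer-orbit speed at r₂: v_a = √[μ(2/r₂ − 1/a_t)] = 0.5559 km/s.
Second burn Δv₂ = |v₂ − v_a| = 0.3595 km/s.
Δv = Δv₁ + Δv₂ = 0.5337 + 0.3595 = 0.8932 km/s.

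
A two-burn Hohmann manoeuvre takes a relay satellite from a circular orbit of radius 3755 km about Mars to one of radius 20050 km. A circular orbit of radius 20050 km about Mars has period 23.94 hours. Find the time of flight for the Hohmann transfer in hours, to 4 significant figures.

t = 5.475 hours

From Kepler's third law T² = 4π²r³/μ at r = 20050 km, T = 23.94 hours = 23.94 × 3600 s = 86184 s: μ = 4π²r³/T² = 42840.0 km³/s².
Semi-major axis of the transfer orbit: a_t = (3755 + 20050)/2 = 11902.5 km.
Transfer time t = π√(a_t³/μ) = π√((11902.5)³ / 42840.0) = 19710 s.
Converting: 19710 s ÷ 3600 s/hour = 5.475 hours.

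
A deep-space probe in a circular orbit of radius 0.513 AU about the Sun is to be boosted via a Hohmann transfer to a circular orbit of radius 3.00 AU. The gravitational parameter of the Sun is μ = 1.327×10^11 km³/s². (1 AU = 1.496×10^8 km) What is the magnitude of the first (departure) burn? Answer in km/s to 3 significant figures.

In km: r₁ = 0.513 × 1.496×10^8 = 7.67448×10^7 km; r₂ = 3.00 × 1.496×10^8 = 4.488×10^8 km.
Transfer-ellipse semi-major axis a_t = (r₁ + r₂)/2 = (7.67448×10^7 + 4.488×10^8)/2 = 2.627724×10^8 km.
Circular speed at r = 7.67448×10^7 km: v_c = √(μ/r) = 41.58 km/s.
Transfer-orbit speed at the same r (vis-viva, a = a_t): v_t = √[μ(2/r − 1/a_t)] = 54.34 km/s.
Δv₁ = |v_t − v_c| = |54.34 − 41.58| = 12.76 km/s.

Δv₁ = 12.8 km/s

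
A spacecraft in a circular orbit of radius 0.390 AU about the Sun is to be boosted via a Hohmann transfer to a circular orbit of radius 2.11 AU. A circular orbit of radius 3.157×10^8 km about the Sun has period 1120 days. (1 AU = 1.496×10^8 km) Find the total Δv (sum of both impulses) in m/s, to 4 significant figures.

Δv = 23320 m/s

From Kepler's third law T² = 4π²r³/μ at r = 3.157×10^8 km, T = 1120 days = 1120 × 86400 s = 9.6768×10^7 s: μ = 4π²r³/T² = 1.32654×10^11 km³/s².
In km: r₁ = 0.390 × 1.496×10^8 = 5.8344×10^7 km; r₂ = 2.11 × 1.496×10^8 = 3.15656×10^8 km.
The Hohmann ellipse has a_t = (r₁ + r₂)/2 = 1.870×10^8 km.
At r₁ the circular-orbit speed is v₁ = √(μ/r₁) = 47.68 km/s.
On the transfer ellipse at r₁, v² = μ(2/r − 1/a) gives v_p = √[μ(2/r₁ − 1/a_t)] = 61.95 km/s.
First burn Δv₁ = |v_p − v₁| = 14.27 km/s.
Circular speed at r₂: v₂ = √(μ/r₂) = 20.500 km/s.
Transfer-orbit speed at r₂: v_a = √[μ(2/r₂ − 1/a_t)] = 11.451 km/s.
Second burn Δv₂ = |v₂ − v_a| = 9.049 km/s.
Δv = Δv₁ + Δv₂ = 14.27 + 9.049 = 23.32 km/s.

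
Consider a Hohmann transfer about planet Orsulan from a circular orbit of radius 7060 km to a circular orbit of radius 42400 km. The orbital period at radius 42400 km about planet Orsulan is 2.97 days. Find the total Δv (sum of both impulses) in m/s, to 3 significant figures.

Δv = 1270 m/s

From Kepler's third law T² = 4π²r³/μ at r = 42400 km, T = 2.97 days = 2.97 × 86400 s = 2.56608×10^5 s: μ = 4π²r³/T² = 45700.1 km³/s².
Semi-major axis of the transfer orbit: a_t = (7060 + 42400)/2 = 24730 km.
Circular speed at r₁: v₁ = √(μ/r₁) = √(45700.1/7060) = 2.5442 km/s.
Transfer-orbit speed at r₁ (vis-viva): v_p = √[μ(2/r₁ − 1/a_t)] = 3.3314 km/s.
First burn Δv₁ = |v_p − v₁| = 0.7872 km/s.
At r₂, v₂ = √(μ/r₂) = 1.0382 km/s.
Transfer-orbit speed at r₂: v_a = √[μ(2/r₂ − 1/a_t)] = 0.55471 km/s.
Second burn Δv₂ = |v₂ − v_a| = 0.4835 km/s.
Δv = Δv₁ + Δv₂ = 0.7872 + 0.4835 = 1.271 km/s.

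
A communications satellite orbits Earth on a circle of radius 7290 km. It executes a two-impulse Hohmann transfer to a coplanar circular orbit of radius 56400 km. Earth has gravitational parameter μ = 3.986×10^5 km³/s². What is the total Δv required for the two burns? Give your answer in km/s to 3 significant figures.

Δv = 3.83 km/s

The Hohmann ellipse has a_t = (r₁ + r₂)/2 = 31845 km.
Circular speed at r₁: v₁ = √(μ/r₁) = √(3.986×10^5/7290) = 7.39443 km/s.
Transfer-orbit speed at r₁ (v² = μ(2/r − 1/a)): v_p = √[μ(2/r₁ − 1/a_t)] = 9.84065 km/s.
First burn Δv₁ = |v_p − v₁| = 2.4462 km/s.
At r₂, v₂ = √(μ/r₂) = 2.6585 km/s.
Transfer-orbit speed at r₂: v_a = √[μ(2/r₂ − 1/a_t)] = 1.2720 km/s.
Second burn Δv₂ = |v₂ − v_a| = 1.3865 km/s.
Total Δv = Δv₁ + Δv₂ = 3.833 km/s.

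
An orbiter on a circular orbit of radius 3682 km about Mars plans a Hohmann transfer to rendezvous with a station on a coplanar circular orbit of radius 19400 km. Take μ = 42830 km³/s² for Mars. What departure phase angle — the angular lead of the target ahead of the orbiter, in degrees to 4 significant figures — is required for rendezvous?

φ = 97.41°

Transfer-ellipse semi-major axis a_t = (r₁ + r₂)/2 = (3682 + 19400)/2 = 11541 km.
The half-period of the transfer ellipse is t = π√(a_t³/μ) = 18821 s.
Target angular speed ω₂ = √(μ/r₂³) = 7.6590×10^-5 rad/s.
Angle swept by the target during transfer: ω₂·t = 1.4415 rad = 82.59°.
Arrival is 180° from departure on the ellipse, so φ = 180° − 82.59° = 97.41°.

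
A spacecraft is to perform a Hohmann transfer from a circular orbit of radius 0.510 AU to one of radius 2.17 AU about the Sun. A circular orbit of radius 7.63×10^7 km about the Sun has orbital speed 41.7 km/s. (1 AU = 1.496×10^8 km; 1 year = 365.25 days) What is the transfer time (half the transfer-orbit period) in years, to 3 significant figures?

t = 0.776 years

From the circular-orbit relation v² = μ/r at r = 7.63×10^7 km: μ = v²r = (41.7)² × 7.63×10^7 = 1.32677×10^11 km³/s².
In km: r₁ = 0.510 × 1.496×10^8 = 7.6296×10^7 km; r₂ = 2.17 × 1.496×10^8 = 3.24632×10^8 km.
Semi-major axis of the transfer orbit: a_t = (7.6296×10^7 + 3.24632×10^8)/2 = 2.00464×10^8 km.
Transfer time t = π√(a_t³/μ) = π√((2.00464×10^8)³ / 1.32677×10^11) = 2.448×10^7 s.
Converting: 2.448×10^7 s ÷ 3.15576×10^7 s/year (365.25 × 86400) = 0.776 years.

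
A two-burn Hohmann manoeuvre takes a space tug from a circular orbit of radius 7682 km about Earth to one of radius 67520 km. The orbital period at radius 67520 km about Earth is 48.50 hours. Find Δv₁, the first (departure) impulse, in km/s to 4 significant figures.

From Kepler's third law T² = 4π²r³/μ at r = 67520 km, T = 48.50 hours = 48.50 × 3600 s = 1.746×10^5 s: μ = 4π²r³/T² = 3.98629×10^5 km³/s².
Transfer-ellipse semi-major axis a_t = (r₁ + r₂)/2 = (7682 + 67520)/2 = 37601 km.
On the circular orbit at r = 7682 km, v_c = √(μ/r) = 7.204 km/s.
Vis-viva on the transfer ellipse at r = 7682 km gives v_t = √[μ(2/r − 1/a_t)] = 9.653 km/s.
Δv₁ = |v_t − v_c| = |9.653 − 7.204| = 2.449 km/s.

Δv₁ = 2.449 km/s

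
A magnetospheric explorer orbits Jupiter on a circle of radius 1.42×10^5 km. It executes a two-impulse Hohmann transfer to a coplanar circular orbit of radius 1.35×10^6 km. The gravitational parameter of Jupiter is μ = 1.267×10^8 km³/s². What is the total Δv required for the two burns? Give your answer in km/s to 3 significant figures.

Transfer-ellipse semi-major axis a_t = (r₁ + r₂)/2 = (1.420×10^5 + 1.350×10^6)/2 = 7.460×10^5 km.
Circular speed at r₁: v₁ = √(μ/r₁) = √(1.267×10^8/1.420×10^5) = 29.87 km/s.
On the transfer ellipse at r₁, v² = μ(2/r − 1/a) gives v_p = √[μ(2/r₁ − 1/a_t)] = 40.18 km/s.
First burn Δv₁ = |v_p − v₁| = 10.31 km/s.
At r₂, v₂ = √(μ/r₂) = 9.688 km/s.
Transfer-orbit speed at r₂: v_a = √[μ(2/r₂ − 1/a_t)] = 4.227 km/s.
Second burn Δv₂ = |v₂ − v_a| = 5.461 km/s.
Δv = Δv₁ + Δv₂ = 10.31 + 5.461 = 15.77 km/s.

Δv = 15.8 km/s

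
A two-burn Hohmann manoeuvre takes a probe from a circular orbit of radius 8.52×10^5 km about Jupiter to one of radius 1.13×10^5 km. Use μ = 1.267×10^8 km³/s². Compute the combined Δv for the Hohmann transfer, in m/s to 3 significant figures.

Semi-major axis of the transfer orbit: a_t = (8.520×10^5 + 1.130×10^5)/2 = 4.825×10^5 km.
At r₁ the circular-orbit speed is v₁ = √(μ/r₁) = 12.1946 km/s.
Transfer-orbit speed at r₁ (v² = μ(2/r − 1/a)): v_a = √[μ(2/r₁ − 1/a_t)] = 5.90145 km/s.
First burn Δv₁ = |v_a − v₁| = 6.293 km/s.
At r₂, v₂ = √(μ/r₂) = 33.485 km/s.
Transfer-orbit speed at r₂: v_p = √[μ(2/r₂ − 1/a_t)] = 44.496 km/s.
Second burn Δv₂ = |v₂ − v_p| = 11.01 km/s.
Δv = Δv₁ + Δv₂ = 6.293 + 11.01 = 17.30 km/s.

Δv = 17300 m/s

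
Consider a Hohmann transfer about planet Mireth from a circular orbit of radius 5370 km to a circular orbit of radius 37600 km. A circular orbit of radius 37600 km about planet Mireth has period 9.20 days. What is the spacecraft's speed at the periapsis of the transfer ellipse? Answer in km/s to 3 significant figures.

v = 1.04 km/s

From Kepler's third law T² = 4π²r³/μ at r = 37600 km, T = 9.20 days = 9.20 × 86400 s = 7.9488×10^5 s: μ = 4π²r³/T² = 3321.39 km³/s².
The Hohmann ellipse has a_t = (r₁ + r₂)/2 = 21485 km.
At periapsis, r = 5370 km.
From the vis-viva equation, v = √[μ(2/r − 1/a_t)] = 1.040 km/s.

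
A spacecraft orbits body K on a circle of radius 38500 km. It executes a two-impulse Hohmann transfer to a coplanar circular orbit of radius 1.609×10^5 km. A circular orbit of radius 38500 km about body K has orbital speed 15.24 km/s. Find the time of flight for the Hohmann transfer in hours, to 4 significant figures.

From the circular-orbit relation v² = μ/r at r = 38500 km: μ = v²r = (15.24)² × 38500 = 8.94192×10^6 km³/s².
Semi-major axis of the transfer orbit: a_t = (38500 + 1.609×10^5)/2 = 99700 km.
Half the transfer-orbit period gives t = π√(a_t³/μ) = 33073 s.
Converting: 33073 s ÷ 3600 s/hour = 9.187 hours.

t = 9.187 hours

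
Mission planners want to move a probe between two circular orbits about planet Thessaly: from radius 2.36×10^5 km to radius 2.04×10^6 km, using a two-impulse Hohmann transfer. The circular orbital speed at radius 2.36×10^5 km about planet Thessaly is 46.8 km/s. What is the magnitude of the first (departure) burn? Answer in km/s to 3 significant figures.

From the circular-orbit relation v² = μ/r at r = 2.36×10^5 km: μ = v²r = (46.8)² × 2.36×10^5 = 5.16897×10^8 km³/s².
Transfer-ellipse semi-major axis a_t = (r₁ + r₂)/2 = (2.360×10^5 + 2.040×10^6)/2 = 1.138×10^6 km.
On the circular orbit at r = 2.360×10^5 km, v_c = √(μ/r) = 46.80 km/s.
Vis-viva on the transfer ellipse at r = 2.360×10^5 km gives v_t = √[μ(2/r − 1/a_t)] = 62.66 km/s.
Δv₁ = |v_t − v_c| = |62.66 − 46.80| = 15.86 km/s.

Δv₁ = 15.9 km/s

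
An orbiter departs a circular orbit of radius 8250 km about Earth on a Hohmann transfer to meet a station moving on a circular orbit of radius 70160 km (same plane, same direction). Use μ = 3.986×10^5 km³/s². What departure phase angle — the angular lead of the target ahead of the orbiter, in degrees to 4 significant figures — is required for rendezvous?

The Hohmann ellipse has a_t = (r₁ + r₂)/2 = 39205 km.
The half-period of the transfer ellipse is t = π√(a_t³/μ) = 38630 s.
The target's mean motion on its circular orbit is ω₂ = √(μ/r₂³) = 3.397×10^-5 rad/s.
Angle swept by the target during transfer: ω₂·t = 1.3123 rad = 75.19°.
Arrival is 180° from departure on the ellipse, so φ = 180° − 75.19° = 104.8°.

φ = 104.8°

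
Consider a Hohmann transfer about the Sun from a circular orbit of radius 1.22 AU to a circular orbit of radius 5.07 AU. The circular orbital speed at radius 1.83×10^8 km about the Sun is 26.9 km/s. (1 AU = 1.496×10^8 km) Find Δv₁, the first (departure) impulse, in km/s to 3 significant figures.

From the circular-orbit relation v² = μ/r at r = 1.83×10^8 km: μ = v²r = (26.9)² × 1.83×10^8 = 1.32421×10^11 km³/s².
In km: r₁ = 1.22 × 1.496×10^8 = 1.82512×10^8 km; r₂ = 5.07 × 1.496×10^8 = 7.58472×10^8 km.
The Hohmann ellipse has a_t = (r₁ + r₂)/2 = 4.70492×10^8 km.
On the circular orbit at r = 1.82512×10^8 km, v_c = √(μ/r) = 26.936 km/s.
Vis-viva on the transfer ellipse at r = 1.82512×10^8 km gives v_t = √[μ(2/r − 1/a_t)] = 34.200 km/s.
Δv₁ = |v_t − v_c| = |34.200 − 26.936| = 7.264 km/s.

Δv₁ = 7.26 km/s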